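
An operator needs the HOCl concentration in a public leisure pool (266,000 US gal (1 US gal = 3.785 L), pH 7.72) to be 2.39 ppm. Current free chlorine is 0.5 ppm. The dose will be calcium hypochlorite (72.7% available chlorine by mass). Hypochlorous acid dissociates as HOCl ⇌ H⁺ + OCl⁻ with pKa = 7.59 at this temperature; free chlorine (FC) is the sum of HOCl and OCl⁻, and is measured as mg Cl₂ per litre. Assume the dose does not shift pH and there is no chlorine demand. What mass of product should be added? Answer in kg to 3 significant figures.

7.08 kg

Volume: 266,000 US gal × 3.785 L/gal = 1,006,810 L.
[OCl⁻]/[HOCl] = 10^(pH − pKa) = 10^(7.72 − 7.59) = 1.349; fraction as HOCl = 1/(1 + 1.349) = 0.4257.
Free chlorine required for 2.39 ppm HOCl: 2.39 / 0.4257 = 5.614 ppm.
FC to add: 5.614 − 0.5 = 5.114 mg/L as Cl₂.
Cl₂ equivalent: 5.114 mg/L × 1,006,810 L = 5149 g.
Product at 72.7% available Cl: 5149 / 0.727 = 7082 g.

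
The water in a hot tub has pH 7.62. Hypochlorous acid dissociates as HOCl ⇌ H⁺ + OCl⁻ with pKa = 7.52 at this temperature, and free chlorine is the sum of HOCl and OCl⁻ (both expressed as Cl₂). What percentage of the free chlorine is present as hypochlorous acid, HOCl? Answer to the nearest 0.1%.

44.3%

[OCl⁻]/[HOCl] = 10^(pH − pKa) = 10^(7.62 − 7.52) = 10^0.10 = 1.259.
Fraction as HOCl = 1 / (1 + 1.259) = 0.4427.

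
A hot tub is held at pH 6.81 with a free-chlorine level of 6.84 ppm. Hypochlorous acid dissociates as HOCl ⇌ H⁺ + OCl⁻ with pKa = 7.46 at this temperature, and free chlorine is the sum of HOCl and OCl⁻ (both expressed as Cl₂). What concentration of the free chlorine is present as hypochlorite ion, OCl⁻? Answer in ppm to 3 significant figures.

[OCl⁻]/[HOCl] = 10^(pH − pKa) = 10^(6.81 − 7.46) = 10^-0.65 = 0.2239.
Fraction as HOCl = 1 / (1 + 0.2239) = 0.8171.
OCl⁻ = (1 − 0.8171) × 6.84 ppm = 1.251 ppm.

1.25 ppm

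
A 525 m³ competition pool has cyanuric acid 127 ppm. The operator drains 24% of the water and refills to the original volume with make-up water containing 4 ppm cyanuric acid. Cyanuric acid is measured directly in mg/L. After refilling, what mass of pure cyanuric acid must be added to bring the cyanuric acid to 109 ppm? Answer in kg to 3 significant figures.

6.05 kg

Volume: 525 m³ = 525,000 L.
After draining 24% and refilling: 127 × 0.76 + 4 × 0.24 = 97.48 ppm.
Deficit to target: 109 − 97.48 = 11.52 mg/L.
Mass: 11.52 mg/L × 525,000 L = 6048 g cyanuric acid.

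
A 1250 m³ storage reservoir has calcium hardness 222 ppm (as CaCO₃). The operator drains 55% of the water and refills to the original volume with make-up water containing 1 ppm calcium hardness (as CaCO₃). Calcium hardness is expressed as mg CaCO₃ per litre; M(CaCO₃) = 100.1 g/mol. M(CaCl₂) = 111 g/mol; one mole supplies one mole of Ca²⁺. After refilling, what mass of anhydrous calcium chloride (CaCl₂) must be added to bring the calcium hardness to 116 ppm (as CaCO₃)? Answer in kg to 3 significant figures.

Volume: 1250 m³ = 1,250,000 L.
After draining 55% and refilling: 222 × 0.45 + 1 × 0.55 = 100.45 ppm.
Deficit to target: 116 − 100.45 = 15.55 mg/L.
As CaCO₃: 15.55 mg/L × 1,250,000 L = 19,440 g; ÷ 100.1 = 194.2 mol Ca²⁺.
Mass: 194.2 × 111 = 21,550 g.

21.6 kg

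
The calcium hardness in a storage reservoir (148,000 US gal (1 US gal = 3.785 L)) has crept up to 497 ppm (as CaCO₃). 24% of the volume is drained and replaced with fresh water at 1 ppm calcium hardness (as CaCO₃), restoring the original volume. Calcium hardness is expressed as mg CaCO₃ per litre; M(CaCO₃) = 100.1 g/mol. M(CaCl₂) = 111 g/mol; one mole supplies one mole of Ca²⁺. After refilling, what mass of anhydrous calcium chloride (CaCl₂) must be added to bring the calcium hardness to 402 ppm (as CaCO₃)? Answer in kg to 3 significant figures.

14.9 kg

Volume: 148,000 US gal × 3.785 L/gal = 560,180 L.
After draining 24% and refilling: 497 × 0.76 + 1 × 0.24 = 377.96 ppm.
Deficit to target: 402 − 377.96 = 24.04 mg/L.
As CaCO₃: 24.04 mg/L × 560,180 L = 13,470 g; ÷ 100.1 = 134.5 mol Ca²⁺.
Mass: 134.5 × 111 = 14,930 g.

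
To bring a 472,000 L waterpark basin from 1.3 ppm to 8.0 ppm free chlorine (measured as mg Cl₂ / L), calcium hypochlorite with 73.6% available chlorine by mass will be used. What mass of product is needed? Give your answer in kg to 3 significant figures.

Chlorine deficit: 8.0 − 1.3 = 6.7 ppm = 6.7 mg/L as Cl₂.
Cl₂ equivalent needed: 6.7 mg/L × 472,000 L = 3,162,000 mg = 3162 g.
Product at 73.6% available chlorine: 3162 / 0.736 = 4297 g.

4.30 kg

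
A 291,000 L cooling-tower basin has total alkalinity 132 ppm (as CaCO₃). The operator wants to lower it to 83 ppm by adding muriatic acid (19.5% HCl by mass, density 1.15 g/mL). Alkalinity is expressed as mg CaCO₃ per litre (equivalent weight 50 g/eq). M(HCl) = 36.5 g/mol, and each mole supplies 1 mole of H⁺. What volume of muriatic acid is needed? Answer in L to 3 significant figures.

Alkalinity to neutralize: (132 − 83) = 49 mg/L as CaCO₃ × 291,000 L = 14,260 g as CaCO₃.
Equivalents of H⁺ required: 14,260 ÷ 50 g/eq = 285.2 eq = 285.2 mol HCl.
Mass of HCl: 285.2 × 36.5 = 10,410 g.
Mass of 19.5% solution: 10,410 / 0.195 = 53,380 g.
Volume: 53,380 g ÷ 1.15 g/mL = 46,420 mL.

46.4 L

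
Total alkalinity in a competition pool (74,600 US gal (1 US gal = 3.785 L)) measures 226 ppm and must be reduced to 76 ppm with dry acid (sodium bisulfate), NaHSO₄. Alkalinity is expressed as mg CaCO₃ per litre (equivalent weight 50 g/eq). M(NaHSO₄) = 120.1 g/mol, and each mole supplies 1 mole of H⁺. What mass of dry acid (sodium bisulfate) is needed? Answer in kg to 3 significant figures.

102 kg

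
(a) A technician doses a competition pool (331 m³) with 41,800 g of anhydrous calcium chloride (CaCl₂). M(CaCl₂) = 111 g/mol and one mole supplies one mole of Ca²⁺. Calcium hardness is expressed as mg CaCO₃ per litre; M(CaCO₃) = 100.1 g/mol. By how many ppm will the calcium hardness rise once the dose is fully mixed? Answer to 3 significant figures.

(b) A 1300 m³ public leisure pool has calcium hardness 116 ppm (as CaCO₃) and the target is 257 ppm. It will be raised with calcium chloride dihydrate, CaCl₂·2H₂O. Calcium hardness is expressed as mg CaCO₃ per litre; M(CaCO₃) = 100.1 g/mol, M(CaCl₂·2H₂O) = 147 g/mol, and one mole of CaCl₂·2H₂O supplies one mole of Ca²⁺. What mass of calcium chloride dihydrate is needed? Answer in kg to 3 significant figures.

(a) Volume: 331 m³ = 331,000 L.
(a) Moles of Ca²⁺: 41,800 g ÷ 111 g/mol = 376.6 mol.
(a) As CaCO₃: 376.6 mol × 100.1 g/mol = 37,700 g.
(a) Rise: 37,700 g / 331,000 L × 1000 = 113.9 mg/L.

(b) Volume: 1300 m³ = 1,300,000 L.
(b) Hardness to add: (257 − 116) = 141 mg/L as CaCO₃ × 1,300,000 L = 183,300 g as CaCO₃.
(b) Moles of Ca²⁺ (1 mol Ca²⁺ ≡ 1 mol CaCO₃): 183,300 / 100.1 g/mol = 1831 mol.
(b) Mass of CaCl₂·2H₂O: 1831 × 147 = 269,200 g.

(a) 114 ppm; (b) 269 kg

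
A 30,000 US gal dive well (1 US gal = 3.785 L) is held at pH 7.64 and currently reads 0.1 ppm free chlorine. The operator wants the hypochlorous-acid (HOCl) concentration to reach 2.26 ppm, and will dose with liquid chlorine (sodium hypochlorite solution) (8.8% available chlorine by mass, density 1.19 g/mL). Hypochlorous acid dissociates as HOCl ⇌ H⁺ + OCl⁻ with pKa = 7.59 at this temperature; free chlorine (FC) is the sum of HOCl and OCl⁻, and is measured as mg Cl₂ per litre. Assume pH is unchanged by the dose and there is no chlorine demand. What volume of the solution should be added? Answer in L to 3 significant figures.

5.09 L

Volume: 30,000 US gal × 3.785 L/gal = 113,550 L.
[OCl⁻]/[HOCl] = 10^(pH − pKa) = 10^(7.64 − 7.59) = 1.122; fraction as HOCl = 1/(1 + 1.122) = 0.4712.
Free chlorine required for 2.26 ppm HOCl: 2.26 / 0.4712 = 4.796 ppm.
FC to add: 4.796 − 0.1 = 4.696 mg/L as Cl₂.
Cl₂ equivalent: 4.696 mg/L × 113,550 L = 533.2 g.
Product at 8.8% available Cl: 533.2 / 0.088 = 6059 g.
Volume: 6059 g ÷ 1.19 g/mL = 5092 mL.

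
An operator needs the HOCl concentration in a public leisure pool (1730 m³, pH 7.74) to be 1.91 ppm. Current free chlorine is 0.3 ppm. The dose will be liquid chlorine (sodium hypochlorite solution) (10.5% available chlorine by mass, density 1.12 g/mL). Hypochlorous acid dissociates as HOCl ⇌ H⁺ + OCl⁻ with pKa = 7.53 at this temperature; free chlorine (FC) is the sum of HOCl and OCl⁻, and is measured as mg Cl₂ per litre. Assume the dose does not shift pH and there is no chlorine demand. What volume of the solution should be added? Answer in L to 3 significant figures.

69.3 L

Volume: 1730 m³ = 1,730,000 L.
[OCl⁻]/[HOCl] = 10^(pH − pKa) = 10^(7.74 − 7.53) = 1.622; fraction as HOCl = 1/(1 + 1.622) = 0.3814.
Free chlorine required for 1.91 ppm HOCl: 1.91 / 0.3814 = 5.008 ppm.
FC to add: 5.008 − 0.3 = 4.708 mg/L as Cl₂.
Cl₂ equivalent: 4.708 mg/L × 1,730,000 L = 8144 g.
Product at 10.5% available Cl: 8144 / 0.105 = 77,560 g.
Volume: 77,560 g ÷ 1.12 g/mL = 69,250 mL.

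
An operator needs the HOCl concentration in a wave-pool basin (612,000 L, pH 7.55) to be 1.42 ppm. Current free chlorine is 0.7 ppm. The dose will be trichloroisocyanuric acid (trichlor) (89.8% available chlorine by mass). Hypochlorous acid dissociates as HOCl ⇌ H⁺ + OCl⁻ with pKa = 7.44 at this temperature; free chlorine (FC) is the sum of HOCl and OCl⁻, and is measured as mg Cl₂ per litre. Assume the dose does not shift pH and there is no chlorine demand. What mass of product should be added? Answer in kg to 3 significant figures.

1.74 kg

[OCl⁻]/[HOCl] = 10^(pH − pKa) = 10^(7.55 − 7.44) = 1.288; fraction as HOCl = 1/(1 + 1.288) = 0.437.
Free chlorine required for 1.42 ppm HOCl: 1.42 / 0.437 = 3.249 ppm.
FC to add: 3.249 − 0.7 = 2.549 mg/L as Cl₂.
Cl₂ equivalent: 2.549 mg/L × 612,000 L = 1560 g.
Product at 89.8% available Cl: 1560 / 0.898 = 1737 g.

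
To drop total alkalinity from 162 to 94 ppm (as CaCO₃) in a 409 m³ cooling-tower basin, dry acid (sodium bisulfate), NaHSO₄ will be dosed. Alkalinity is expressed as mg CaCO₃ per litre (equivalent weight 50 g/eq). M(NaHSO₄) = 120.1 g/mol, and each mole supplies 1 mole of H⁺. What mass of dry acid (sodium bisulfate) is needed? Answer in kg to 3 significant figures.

66.8 kg

Volume: 409 m³ = 409,000 L.
Alkalinity to neutralize: (162 − 94) = 68 mg/L as CaCO₃ × 409,000 L = 27,810 g as CaCO₃.
Equivalents of H⁺ required: 27,810 ÷ 50 g/eq = 556.2 eq = 556.2 mol NaHSO₄.
Mass of NaHSO₄: 556.2 × 120.1 = 66,800 g.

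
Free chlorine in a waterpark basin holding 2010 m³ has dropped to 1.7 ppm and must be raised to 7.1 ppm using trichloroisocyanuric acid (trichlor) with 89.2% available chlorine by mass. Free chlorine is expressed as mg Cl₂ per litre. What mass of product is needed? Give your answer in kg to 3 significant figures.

Volume: 2010 m³ = 2,010,000 L.
Chlorine deficit: 7.1 − 1.7 = 5.4 ppm = 5.4 mg/L as Cl₂.
Cl₂ equivalent needed: 5.4 mg/L × 2,010,000 L = 10,850,000 mg = 10,850 g.
Product at 89.2% available chlorine: 10,850 / 0.892 = 12,170 g.

12.2 kg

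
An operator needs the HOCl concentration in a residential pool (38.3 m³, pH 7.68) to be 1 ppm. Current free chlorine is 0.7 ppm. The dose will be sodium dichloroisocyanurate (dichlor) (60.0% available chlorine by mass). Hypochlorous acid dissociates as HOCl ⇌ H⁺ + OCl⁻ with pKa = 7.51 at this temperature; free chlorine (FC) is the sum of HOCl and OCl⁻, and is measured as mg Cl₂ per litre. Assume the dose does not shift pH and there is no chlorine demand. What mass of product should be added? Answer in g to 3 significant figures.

114 g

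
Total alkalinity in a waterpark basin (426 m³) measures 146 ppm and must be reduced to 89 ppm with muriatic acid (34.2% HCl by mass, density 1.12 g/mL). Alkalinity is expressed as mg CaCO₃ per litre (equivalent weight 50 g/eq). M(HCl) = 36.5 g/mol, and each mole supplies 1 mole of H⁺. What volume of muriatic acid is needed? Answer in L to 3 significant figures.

46.3 L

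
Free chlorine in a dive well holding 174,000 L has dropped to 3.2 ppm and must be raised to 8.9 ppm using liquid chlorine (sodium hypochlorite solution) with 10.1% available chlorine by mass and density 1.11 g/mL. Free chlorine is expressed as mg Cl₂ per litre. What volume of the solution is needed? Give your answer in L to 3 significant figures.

Chlorine deficit: 8.9 − 3.2 = 5.7 ppm = 5.7 mg/L as Cl₂.
Cl₂ equivalent needed: 5.7 mg/L × 174,000 L = 991,800 mg = 991.8 g.
Product at 10.1% available chlorine: 991.8 / 0.101 = 9820 g.
Volume at density 1.11 g/mL: 9820 g ÷ 1.11 g/mL = 8847 mL.

8.85 L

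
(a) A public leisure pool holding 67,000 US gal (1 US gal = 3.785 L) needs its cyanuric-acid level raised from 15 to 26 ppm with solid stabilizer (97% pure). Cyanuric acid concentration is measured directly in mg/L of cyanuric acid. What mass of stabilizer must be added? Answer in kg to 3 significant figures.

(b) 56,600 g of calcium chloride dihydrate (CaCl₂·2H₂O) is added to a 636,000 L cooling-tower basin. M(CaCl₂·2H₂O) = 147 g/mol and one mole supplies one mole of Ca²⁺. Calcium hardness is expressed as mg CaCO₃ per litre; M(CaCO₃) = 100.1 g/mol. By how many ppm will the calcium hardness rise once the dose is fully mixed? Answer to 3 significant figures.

(a) 2.88 kg; (b) 60.6 ppm

(a) Volume: 67,000 US gal × 3.785 L/gal = 253,595 L.
(a) CYA to add: (26 − 15) = 11 mg/L × 253,595 L = 2790 g cyanuric acid.
(a) At 97% purity: 2790 / 0.97 = 2876 g product.

(b) Moles of Ca²⁺: 56,600 g ÷ 147 g/mol = 385 mol.
(b) As CaCO₃: 385 mol × 100.1 g/mol = 38,540 g.
(b) Rise: 38,540 g / 636,000 L × 1000 = 60.6 mg/L.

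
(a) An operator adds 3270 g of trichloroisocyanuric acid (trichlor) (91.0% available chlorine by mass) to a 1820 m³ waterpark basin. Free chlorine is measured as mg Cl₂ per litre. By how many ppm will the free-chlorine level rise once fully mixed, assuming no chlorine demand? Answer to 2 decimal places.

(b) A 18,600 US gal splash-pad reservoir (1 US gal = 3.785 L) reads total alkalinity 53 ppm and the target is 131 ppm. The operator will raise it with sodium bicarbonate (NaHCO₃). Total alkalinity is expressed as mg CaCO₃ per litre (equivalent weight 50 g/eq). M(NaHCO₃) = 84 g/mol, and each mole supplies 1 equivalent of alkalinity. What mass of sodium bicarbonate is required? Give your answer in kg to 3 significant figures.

(a) Volume: 1820 m³ = 1,820,000 L.
(a) Available chlorine delivered: 3270 g × 0.91 = 2976 g as Cl₂.
(a) Concentration rise: 2976 g / 1,820,000 L = 1.635 mg/L = 1.64 ppm.

(b) Volume: 18,600 US gal × 3.785 L/gal = 70,401 L.
(b) Alkalinity to add: (131 − 53) = 78 mg/L as CaCO₃ × 70,401 L = 5491 g as CaCO₃.
(b) Equivalents: 5491 g ÷ 50 g/eq = 109.8 eq.
(b) NaHCO₃ supplies 1 eq per mole → 109.8 mol.
(b) Mass: 109.8 mol × 84 g/mol = 9225 g.

(a) 1.64 ppm; (b) 9.23 kg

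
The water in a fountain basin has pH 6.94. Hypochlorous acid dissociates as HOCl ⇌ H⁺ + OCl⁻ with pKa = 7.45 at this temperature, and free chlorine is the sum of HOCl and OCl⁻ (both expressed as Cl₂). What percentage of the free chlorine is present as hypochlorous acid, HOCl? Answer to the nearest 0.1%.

[OCl⁻]/[HOCl] = 10^(pH − pKa) = 10^(6.94 − 7.45) = 10^-0.51 = 0.309.
Fraction as HOCl = 1 / (1 + 0.309) = 0.7639.

76.4%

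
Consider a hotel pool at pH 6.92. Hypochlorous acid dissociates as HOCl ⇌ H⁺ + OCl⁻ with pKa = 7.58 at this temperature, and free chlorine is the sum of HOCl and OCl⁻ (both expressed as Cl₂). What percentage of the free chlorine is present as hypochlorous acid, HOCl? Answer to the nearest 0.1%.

82.0%

[OCl⁻]/[HOCl] = 10^(pH − pKa) = 10^(6.92 − 7.58) = 10^-0.66 = 0.2188.
Fraction as HOCl = 1 / (1 + 0.2188) = 0.8205.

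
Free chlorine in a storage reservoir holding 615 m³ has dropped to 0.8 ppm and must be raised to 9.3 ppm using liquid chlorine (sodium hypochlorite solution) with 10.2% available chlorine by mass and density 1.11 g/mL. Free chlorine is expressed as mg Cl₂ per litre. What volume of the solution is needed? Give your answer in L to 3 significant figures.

46.2 L

Volume: 615 m³ = 615,000 L.
Chlorine deficit: 9.3 − 0.8 = 8.5 ppm = 8.5 mg/L as Cl₂.
Cl₂ equivalent needed: 8.5 mg/L × 615,000 L = 5,228,000 mg = 5228 g.
Product at 10.2% available chlorine: 5228 / 0.102 = 51,250 g.
Volume at density 1.11 g/mL: 51,250 g ÷ 1.11 g/mL = 46,170 mL.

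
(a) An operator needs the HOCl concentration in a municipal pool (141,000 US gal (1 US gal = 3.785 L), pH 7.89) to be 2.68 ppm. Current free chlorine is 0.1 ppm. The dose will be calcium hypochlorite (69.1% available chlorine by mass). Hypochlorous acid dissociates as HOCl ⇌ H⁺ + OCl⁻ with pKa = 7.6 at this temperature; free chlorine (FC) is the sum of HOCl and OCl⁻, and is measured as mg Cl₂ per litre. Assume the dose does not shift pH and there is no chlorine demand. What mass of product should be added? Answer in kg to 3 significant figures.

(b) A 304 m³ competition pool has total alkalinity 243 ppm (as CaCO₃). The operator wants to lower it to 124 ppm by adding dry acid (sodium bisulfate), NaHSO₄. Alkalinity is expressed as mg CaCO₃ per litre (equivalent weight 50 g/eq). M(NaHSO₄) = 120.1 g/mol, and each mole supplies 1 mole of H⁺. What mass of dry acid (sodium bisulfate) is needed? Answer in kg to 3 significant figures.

(a) Volume: 141,000 US gal × 3.785 L/gal = 533,685 L.
(a) [OCl⁻]/[HOCl] = 10^(pH − pKa) = 10^(7.89 − 7.6) = 1.95; fraction as HOCl = 1/(1 + 1.95) = 0.339.
(a) Free chlorine required for 2.68 ppm HOCl: 2.68 / 0.339 = 7.906 ppm.
(a) FC to add: 7.906 − 0.1 = 7.806 mg/L as Cl₂.
(a) Cl₂ equivalent: 7.806 mg/L × 533,685 L = 4166 g.
(a) Product at 69.1% available Cl: 4166 / 0.691 = 6029 g.

(b) Volume: 304 m³ = 304,000 L.
(b) Alkalinity to neutralize: (243 − 124) = 119 mg/L as CaCO₃ × 304,000 L = 36,180 g as CaCO₃.
(b) Equivalents of H⁺ required: 36,180 ÷ 50 g/eq = 723.5 eq = 723.5 mol NaHSO₄.
(b) Mass of NaHSO₄: 723.5 × 120.1 = 86,890 g.

(a) 6.03 kg; (b) 86.9 kg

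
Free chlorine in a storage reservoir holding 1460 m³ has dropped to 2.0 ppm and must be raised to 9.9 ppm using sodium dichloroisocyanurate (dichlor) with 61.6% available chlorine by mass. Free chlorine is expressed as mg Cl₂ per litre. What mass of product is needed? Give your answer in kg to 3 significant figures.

Volume: 1460 m³ = 1,460,000 L.
Chlorine deficit: 9.9 − 2.0 = 7.9 ppm = 7.9 mg/L as Cl₂.
Cl₂ equivalent needed: 7.9 mg/L × 1,460,000 L = 11,530,000 mg = 11,530 g.
Product at 61.6% available chlorine: 11,530 / 0.616 = 18,720 g.

18.7 kg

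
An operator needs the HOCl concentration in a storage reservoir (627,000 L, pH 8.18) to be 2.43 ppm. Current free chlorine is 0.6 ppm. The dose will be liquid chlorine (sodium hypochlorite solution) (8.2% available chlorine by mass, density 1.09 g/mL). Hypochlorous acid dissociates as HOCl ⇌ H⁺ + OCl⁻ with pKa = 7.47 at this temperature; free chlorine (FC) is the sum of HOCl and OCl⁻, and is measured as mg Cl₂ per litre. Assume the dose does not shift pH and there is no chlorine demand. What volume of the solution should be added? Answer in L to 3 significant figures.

100 L

[OCl⁻]/[HOCl] = 10^(pH − pKa) = 10^(8.18 − 7.47) = 5.129; fraction as HOCl = 1/(1 + 5.129) = 0.1632.
Free chlorine required for 2.43 ppm HOCl: 2.43 / 0.1632 = 14.89 ppm.
FC to add: 14.89 − 0.6 = 14.29 mg/L as Cl₂.
Cl₂ equivalent: 14.29 mg/L × 627,000 L = 8961 g.
Product at 8.2% available Cl: 8961 / 0.082 = 109,300 g.
Volume: 109,300 g ÷ 1.09 g/mL = 100,300 mL.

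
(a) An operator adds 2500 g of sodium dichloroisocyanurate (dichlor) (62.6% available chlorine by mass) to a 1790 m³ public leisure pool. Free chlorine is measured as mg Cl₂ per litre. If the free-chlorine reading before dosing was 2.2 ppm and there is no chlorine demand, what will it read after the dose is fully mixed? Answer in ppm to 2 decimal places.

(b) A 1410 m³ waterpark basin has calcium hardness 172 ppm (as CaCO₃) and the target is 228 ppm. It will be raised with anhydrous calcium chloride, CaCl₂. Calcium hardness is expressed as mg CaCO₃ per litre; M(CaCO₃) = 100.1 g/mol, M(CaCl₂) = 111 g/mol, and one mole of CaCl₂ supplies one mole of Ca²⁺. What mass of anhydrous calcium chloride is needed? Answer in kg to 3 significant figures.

(a) Volume: 1790 m³ = 1,790,000 L.
(a) Available chlorine delivered: 2500 g × 0.626 = 1565 g as Cl₂.
(a) Concentration rise: 1565 g / 1,790,000 L = 0.8743 mg/L = 0.87 ppm.
(a) Final FC: 2.2 + 0.87 = 3.07 ppm.

(b) Volume: 1410 m³ = 1,410,000 L.
(b) Hardness to add: (228 − 172) = 56 mg/L as CaCO₃ × 1,410,000 L = 78,960 g as CaCO₃.
(b) Moles of Ca²⁺ (1 mol Ca²⁺ ≡ 1 mol CaCO₃): 78,960 / 100.1 g/mol = 788.8 mol.
(b) Mass of CaCl₂: 788.8 × 111 = 87,560 g.

(a) 3.07 ppm; (b) 87.6 kg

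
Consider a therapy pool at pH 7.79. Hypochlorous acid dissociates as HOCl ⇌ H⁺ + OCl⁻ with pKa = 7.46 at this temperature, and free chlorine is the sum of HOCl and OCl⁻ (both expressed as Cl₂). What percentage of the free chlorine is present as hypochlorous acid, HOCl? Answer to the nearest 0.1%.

31.9%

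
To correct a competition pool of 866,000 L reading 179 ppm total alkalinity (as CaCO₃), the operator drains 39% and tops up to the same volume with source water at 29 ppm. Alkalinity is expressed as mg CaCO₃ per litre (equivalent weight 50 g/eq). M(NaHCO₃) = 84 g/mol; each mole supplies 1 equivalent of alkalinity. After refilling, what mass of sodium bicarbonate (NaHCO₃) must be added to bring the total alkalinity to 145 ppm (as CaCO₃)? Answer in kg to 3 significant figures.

35.6 kg

After draining 39% and refilling: 179 × 0.61 + 29 × 0.39 = 120.5 ppm.
Deficit to target: 145 − 120.5 = 24.5 mg/L.
As CaCO₃: 24.5 mg/L × 866,000 L = 21,220 g; ÷ 50 g/eq ÷ 1 = 424.3 mol NaHCO₃.
Mass: 424.3 × 84 = 35,640 g.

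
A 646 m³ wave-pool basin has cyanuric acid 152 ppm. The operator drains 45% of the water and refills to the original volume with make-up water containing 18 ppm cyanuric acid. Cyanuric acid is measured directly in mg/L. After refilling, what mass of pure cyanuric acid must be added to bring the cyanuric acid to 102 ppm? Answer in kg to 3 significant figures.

6.65 kg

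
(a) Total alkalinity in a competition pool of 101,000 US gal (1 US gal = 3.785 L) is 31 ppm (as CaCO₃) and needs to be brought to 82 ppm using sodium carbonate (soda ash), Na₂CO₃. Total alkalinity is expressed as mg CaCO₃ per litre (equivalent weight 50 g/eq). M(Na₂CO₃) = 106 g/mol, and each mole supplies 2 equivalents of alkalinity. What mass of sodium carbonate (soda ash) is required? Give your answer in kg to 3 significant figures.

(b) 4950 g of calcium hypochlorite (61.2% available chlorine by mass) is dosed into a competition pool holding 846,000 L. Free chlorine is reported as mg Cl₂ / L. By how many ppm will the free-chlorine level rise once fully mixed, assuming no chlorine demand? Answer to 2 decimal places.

(a) 20.7 kg; (b) 3.58 ppm

(a) Volume: 101,000 US gal × 3.785 L/gal = 382,285 L.
(a) Alkalinity to add: (82 − 31) = 51 mg/L as CaCO₃ × 382,285 L = 19,500 g as CaCO₃.
(a) Equivalents: 19,500 g ÷ 50 g/eq = 389.9 eq.
(a) Each mole of Na₂CO₃ supplies 2 eq, so 389.9 / 2 = 195 mol.
(a) Mass: 195 mol × 106 g/mol = 20,670 g.

(b) Available chlorine delivered: 4950 g × 0.612 = 3029 g as Cl₂.
(b) Concentration rise: 3029 g / 846,000 L = 3.581 mg/L = 3.58 ppm.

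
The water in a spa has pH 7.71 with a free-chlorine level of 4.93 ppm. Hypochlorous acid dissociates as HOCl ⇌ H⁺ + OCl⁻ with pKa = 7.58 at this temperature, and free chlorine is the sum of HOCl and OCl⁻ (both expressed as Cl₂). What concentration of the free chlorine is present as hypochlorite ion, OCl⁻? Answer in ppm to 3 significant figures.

2.83 ppm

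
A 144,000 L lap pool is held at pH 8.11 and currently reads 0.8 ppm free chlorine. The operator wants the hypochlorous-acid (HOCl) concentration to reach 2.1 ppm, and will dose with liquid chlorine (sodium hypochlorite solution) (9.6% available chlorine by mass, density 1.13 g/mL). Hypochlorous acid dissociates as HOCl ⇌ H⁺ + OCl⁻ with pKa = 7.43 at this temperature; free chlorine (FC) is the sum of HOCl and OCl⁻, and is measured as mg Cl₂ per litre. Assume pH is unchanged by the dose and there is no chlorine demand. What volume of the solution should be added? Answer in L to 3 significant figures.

15.1 L

[OCl⁻]/[HOCl] = 10^(pH − pKa) = 10^(8.11 − 7.43) = 4.786; fraction as HOCl = 1/(1 + 4.786) = 0.1728.
Free chlorine required for 2.1 ppm HOCl: 2.1 / 0.1728 = 12.15 ppm.
FC to add: 12.15 − 0.8 = 11.35 mg/L as Cl₂.
Cl₂ equivalent: 11.35 mg/L × 144,000 L = 1635 g.
Product at 9.6% available Cl: 1635 / 0.096 = 17,030 g.
Volume: 17,030 g ÷ 1.13 g/mL = 15,070 mL.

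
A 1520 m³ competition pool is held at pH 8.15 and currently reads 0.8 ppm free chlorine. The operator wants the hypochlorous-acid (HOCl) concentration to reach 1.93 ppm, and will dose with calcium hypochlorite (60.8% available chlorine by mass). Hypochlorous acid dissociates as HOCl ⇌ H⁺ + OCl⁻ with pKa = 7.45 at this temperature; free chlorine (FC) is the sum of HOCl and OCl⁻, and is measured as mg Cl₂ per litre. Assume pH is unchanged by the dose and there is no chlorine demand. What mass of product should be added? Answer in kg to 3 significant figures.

Volume: 1520 m³ = 1,520,000 L.
[OCl⁻]/[HOCl] = 10^(pH − pKa) = 10^(8.15 − 7.45) = 5.012; fraction as HOCl = 1/(1 + 5.012) = 0.1663.
Free chlorine required for 1.93 ppm HOCl: 1.93 / 0.1663 = 11.6 ppm.
FC to add: 11.6 − 0.8 = 10.8 mg/L as Cl₂.
Cl₂ equivalent: 10.8 mg/L × 1,520,000 L = 16,420 g.
Product at 60.8% available Cl: 16,420 / 0.608 = 27,010 g.

27.0 kg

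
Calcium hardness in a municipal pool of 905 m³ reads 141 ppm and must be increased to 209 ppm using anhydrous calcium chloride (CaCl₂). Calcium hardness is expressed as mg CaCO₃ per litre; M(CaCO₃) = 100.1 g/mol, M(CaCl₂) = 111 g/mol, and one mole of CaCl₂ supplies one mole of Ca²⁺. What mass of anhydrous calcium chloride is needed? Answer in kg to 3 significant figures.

Volume: 905 m³ = 905,000 L.
Hardness to add: (209 − 141) = 68 mg/L as CaCO₃ × 905,000 L = 61,540 g as CaCO₃.
Moles of Ca²⁺ (1 mol Ca²⁺ ≡ 1 mol CaCO₃): 61,540 / 100.1 g/mol = 614.8 mol.
Mass of CaCl₂: 614.8 × 111 = 68,240 g.

68.2 kg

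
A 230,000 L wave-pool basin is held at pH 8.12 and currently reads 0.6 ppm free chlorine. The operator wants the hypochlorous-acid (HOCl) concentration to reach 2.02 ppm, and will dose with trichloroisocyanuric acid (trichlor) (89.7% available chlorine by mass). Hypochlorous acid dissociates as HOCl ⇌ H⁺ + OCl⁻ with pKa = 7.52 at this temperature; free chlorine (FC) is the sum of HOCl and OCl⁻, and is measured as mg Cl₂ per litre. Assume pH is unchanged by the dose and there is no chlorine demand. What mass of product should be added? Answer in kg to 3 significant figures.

2.43 kg

[OCl⁻]/[HOCl] = 10^(pH − pKa) = 10^(8.12 − 7.52) = 3.981; fraction as HOCl = 1/(1 + 3.981) = 0.2008.
Free chlorine required for 2.02 ppm HOCl: 2.02 / 0.2008 = 10.06 ppm.
FC to add: 10.06 − 0.6 = 9.462 mg/L as Cl₂.
Cl₂ equivalent: 9.462 mg/L × 230,000 L = 2176 g.
Product at 89.7% available Cl: 2176 / 0.897 = 2426 g.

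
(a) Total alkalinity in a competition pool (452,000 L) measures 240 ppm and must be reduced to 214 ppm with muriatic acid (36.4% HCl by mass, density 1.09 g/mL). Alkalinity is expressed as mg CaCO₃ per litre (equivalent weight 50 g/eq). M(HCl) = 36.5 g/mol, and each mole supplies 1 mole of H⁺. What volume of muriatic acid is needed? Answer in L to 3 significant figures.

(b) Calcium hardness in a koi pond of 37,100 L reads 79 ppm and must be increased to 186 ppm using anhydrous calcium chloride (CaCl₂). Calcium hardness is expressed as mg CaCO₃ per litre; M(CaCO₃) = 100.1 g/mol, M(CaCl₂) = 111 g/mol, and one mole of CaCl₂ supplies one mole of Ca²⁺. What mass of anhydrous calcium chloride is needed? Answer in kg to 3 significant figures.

(a) 21.6 L; (b) 4.40 kg

(a) Alkalinity to neutralize: (240 − 214) = 26 mg/L as CaCO₃ × 452,000 L = 11,750 g as CaCO₃.
(a) Equivalents of H⁺ required: 11,750 ÷ 50 g/eq = 235 eq = 235 mol HCl.
(a) Mass of HCl: 235 × 36.5 = 8579 g.
(a) Mass of 36.4% solution: 8579 / 0.364 = 23,570 g.
(a) Volume: 23,570 g ÷ 1.09 g/mL = 21,620 mL.

(b) Hardness to add: (186 − 79) = 107 mg/L as CaCO₃ × 37,100 L = 3970 g as CaCO₃.
(b) Moles of Ca²⁺ (1 mol Ca²⁺ ≡ 1 mol CaCO₃): 3970 / 100.1 g/mol = 39.66 mol.
(b) Mass of CaCl₂: 39.66 × 111 = 4402 g.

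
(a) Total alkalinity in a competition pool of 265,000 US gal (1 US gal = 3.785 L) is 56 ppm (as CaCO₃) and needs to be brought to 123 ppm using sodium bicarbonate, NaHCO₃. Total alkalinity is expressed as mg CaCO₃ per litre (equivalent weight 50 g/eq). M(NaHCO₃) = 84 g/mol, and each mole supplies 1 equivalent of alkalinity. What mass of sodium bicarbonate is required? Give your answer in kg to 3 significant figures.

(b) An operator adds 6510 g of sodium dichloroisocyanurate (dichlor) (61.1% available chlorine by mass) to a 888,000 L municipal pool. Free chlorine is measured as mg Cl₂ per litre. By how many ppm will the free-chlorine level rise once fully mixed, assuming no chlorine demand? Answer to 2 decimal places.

(a) 113 kg; (b) 4.48 ppm

(a) Volume: 265,000 US gal × 3.785 L/gal = 1,003,025 L.
(a) Alkalinity to add: (123 − 56) = 67 mg/L as CaCO₃ × 1,003,025 L = 67,200 g as CaCO₃.
(a) Equivalents: 67,200 g ÷ 50 g/eq = 1344 eq.
(a) NaHCO₃ supplies 1 eq per mole → 1344 mol.
(a) Mass: 1344 mol × 84 g/mol = 112,900 g.

(b) Available chlorine delivered: 6510 g × 0.611 = 3978 g as Cl₂.
(b) Concentration rise: 3978 g / 888,000 L = 4.479 mg/L = 4.48 ppm.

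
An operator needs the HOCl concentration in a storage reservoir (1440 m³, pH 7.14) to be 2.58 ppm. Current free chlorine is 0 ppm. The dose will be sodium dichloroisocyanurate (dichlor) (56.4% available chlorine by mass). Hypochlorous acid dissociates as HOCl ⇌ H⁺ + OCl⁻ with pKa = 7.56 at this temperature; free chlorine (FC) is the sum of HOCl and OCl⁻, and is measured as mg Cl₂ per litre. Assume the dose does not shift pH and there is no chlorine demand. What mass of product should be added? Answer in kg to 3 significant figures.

Volume: 1440 m³ = 1,440,000 L.
[OCl⁻]/[HOCl] = 10^(pH − pKa) = 10^(7.14 − 7.56) = 0.3802; fraction as HOCl = 1/(1 + 0.3802) = 0.7245.
Free chlorine required for 2.58 ppm HOCl: 2.58 / 0.7245 = 3.561 ppm.
FC to add: 3.561 − 0 = 3.561 mg/L as Cl₂.
Cl₂ equivalent: 3.561 mg/L × 1,440,000 L = 5128 g.
Product at 56.4% available Cl: 5128 / 0.564 = 9092 g.

9.09 kg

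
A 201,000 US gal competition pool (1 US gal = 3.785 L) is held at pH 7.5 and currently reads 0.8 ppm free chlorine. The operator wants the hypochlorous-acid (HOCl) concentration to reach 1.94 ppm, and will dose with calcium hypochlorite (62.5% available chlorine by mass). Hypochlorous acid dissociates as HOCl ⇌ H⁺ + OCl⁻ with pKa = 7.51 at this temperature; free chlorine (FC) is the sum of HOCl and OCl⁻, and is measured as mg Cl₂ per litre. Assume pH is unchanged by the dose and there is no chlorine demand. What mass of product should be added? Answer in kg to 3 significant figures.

3.70 kg

Volume: 201,000 US gal × 3.785 L/gal = 760,785 L.
[OCl⁻]/[HOCl] = 10^(pH − pKa) = 10^(7.5 − 7.51) = 0.9772; fraction as HOCl = 1/(1 + 0.9772) = 0.5058.
Free chlorine required for 1.94 ppm HOCl: 1.94 / 0.5058 = 3.836 ppm.
FC to add: 3.836 − 0.8 = 3.036 mg/L as Cl₂.
Cl₂ equivalent: 3.036 mg/L × 760,785 L = 2310 g.
Product at 62.5% available Cl: 2310 / 0.625 = 3695 g.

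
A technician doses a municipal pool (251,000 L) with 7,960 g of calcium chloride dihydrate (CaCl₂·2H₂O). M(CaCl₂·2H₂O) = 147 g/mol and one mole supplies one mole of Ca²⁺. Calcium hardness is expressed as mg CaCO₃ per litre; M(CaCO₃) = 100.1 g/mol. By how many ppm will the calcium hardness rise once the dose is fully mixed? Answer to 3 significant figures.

21.6 ppm

Moles of Ca²⁺: 7,960 g ÷ 147 g/mol = 54.15 mol.
As CaCO₃: 54.15 mol × 100.1 g/mol = 5420 g.
Rise: 5420 g / 251,000 L × 1000 = 21.6 mg/L.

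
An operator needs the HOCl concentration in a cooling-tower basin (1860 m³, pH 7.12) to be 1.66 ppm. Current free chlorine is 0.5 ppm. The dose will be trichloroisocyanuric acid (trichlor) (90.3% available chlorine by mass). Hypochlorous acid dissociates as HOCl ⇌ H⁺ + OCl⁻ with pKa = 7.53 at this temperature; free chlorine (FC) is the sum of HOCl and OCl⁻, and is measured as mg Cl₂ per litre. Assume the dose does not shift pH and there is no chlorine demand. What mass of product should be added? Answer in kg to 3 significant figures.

Volume: 1860 m³ = 1,860,000 L.
[OCl⁻]/[HOCl] = 10^(pH − pKa) = 10^(7.12 − 7.53) = 0.389; fraction as HOCl = 1/(1 + 0.389) = 0.7199.
Free chlorine required for 1.66 ppm HOCl: 1.66 / 0.7199 = 2.306 ppm.
FC to add: 2.306 − 0.5 = 1.806 mg/L as Cl₂.
Cl₂ equivalent: 1.806 mg/L × 1,860,000 L = 3359 g.
Product at 90.3% available Cl: 3359 / 0.903 = 3720 g.

3.72 kg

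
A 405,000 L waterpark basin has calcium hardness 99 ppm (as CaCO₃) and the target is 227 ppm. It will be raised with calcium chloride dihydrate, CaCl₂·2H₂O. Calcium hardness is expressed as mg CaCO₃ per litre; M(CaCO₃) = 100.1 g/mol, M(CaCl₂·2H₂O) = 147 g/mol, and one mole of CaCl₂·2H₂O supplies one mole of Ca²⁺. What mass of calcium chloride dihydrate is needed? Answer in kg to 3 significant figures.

Hardness to add: (227 − 99) = 128 mg/L as CaCO₃ × 405,000 L = 51,840 g as CaCO₃.
Moles of Ca²⁺ (1 mol Ca²⁺ ≡ 1 mol CaCO₃): 51,840 / 100.1 g/mol = 517.9 mol.
Mass of CaCl₂·2H₂O: 517.9 × 147 = 76,130 g.

76.1 kg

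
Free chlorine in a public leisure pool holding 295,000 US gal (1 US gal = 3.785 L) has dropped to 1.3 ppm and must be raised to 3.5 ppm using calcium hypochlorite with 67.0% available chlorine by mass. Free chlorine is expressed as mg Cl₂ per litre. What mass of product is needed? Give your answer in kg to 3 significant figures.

Volume: 295,000 US gal × 3.785 L/gal = 1,116,575 L.
Chlorine deficit: 3.5 − 1.3 = 2.2 ppm = 2.2 mg/L as Cl₂.
Cl₂ equivalent needed: 2.2 mg/L × 1,116,575 L = 2,456,000 mg = 2456 g.
Product at 67.0% available chlorine: 2456 / 0.67 = 3666 g.

3.67 kg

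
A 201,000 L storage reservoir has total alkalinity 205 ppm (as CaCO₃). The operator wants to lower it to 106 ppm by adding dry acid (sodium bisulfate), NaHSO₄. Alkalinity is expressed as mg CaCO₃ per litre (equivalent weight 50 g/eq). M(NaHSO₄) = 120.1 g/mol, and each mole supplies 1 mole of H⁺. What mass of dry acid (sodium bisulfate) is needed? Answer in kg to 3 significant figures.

Alkalinity to neutralize: (205 − 106) = 99 mg/L as CaCO₃ × 201,000 L = 19,900 g as CaCO₃.
Equivalents of H⁺ required: 19,900 ÷ 50 g/eq = 398 eq = 398 mol NaHSO₄.
Mass of NaHSO₄: 398 × 120.1 = 47,800 g.

47.8 kg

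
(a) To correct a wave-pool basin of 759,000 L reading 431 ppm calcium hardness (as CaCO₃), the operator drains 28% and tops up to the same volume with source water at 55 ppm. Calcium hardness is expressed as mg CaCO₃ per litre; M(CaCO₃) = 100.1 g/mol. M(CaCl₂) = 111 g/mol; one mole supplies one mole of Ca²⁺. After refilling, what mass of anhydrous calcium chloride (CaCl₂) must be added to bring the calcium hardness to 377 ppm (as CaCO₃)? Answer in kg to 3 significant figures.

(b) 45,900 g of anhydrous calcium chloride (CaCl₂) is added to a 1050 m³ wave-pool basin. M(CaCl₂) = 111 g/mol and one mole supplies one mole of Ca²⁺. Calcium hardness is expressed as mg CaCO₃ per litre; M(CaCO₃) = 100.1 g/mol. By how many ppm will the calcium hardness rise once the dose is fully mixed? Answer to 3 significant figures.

(a) After draining 28% and refilling: 431 × 0.72 + 55 × 0.28 = 325.72 ppm.
(a) Deficit to target: 377 − 325.72 = 51.28 mg/L.
(a) As CaCO₃: 51.28 mg/L × 759,000 L = 38,920 g; ÷ 100.1 = 388.8 mol Ca²⁺.
(a) Mass: 388.8 × 111 = 43,160 g.

(b) Volume: 1050 m³ = 1,050,000 L.
(b) Moles of Ca²⁺: 45,900 g ÷ 111 g/mol = 413.5 mol.
(b) As CaCO₃: 413.5 mol × 100.1 g/mol = 41,390 g.
(b) Rise: 41,390 g / 1,050,000 L × 1000 = 39.42 mg/L.

(a) 43.2 kg; (b) 39.4 ppm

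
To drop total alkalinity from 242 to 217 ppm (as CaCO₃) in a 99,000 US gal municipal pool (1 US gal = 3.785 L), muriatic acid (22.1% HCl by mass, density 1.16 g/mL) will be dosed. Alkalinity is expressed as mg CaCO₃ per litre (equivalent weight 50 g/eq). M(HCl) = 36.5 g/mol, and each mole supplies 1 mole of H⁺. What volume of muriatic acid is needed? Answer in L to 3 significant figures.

Volume: 99,000 US gal × 3.785 L/gal = 374,715 L.
Alkalinity to neutralize: (242 − 217) = 25 mg/L as CaCO₃ × 374,715 L = 9368 g as CaCO₃.
Equivalents of H⁺ required: 9368 ÷ 50 g/eq = 187.4 eq = 187.4 mol HCl.
Mass of HCl: 187.4 × 36.5 = 6839 g.
Mass of 22.1% solution: 6839 / 0.221 = 30,940 g.
Volume: 30,940 g ÷ 1.16 g/mL = 26,680 mL.

26.7 L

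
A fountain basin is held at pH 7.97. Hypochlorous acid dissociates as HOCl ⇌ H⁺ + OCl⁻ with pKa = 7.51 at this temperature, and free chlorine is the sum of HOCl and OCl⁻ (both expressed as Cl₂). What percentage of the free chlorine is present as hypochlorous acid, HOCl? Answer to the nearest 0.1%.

[OCl⁻]/[HOCl] = 10^(pH − pKa) = 10^(7.97 − 7.51) = 10^0.46 = 2.884.
Fraction as HOCl = 1 / (1 + 2.884) = 0.2575.

25.7%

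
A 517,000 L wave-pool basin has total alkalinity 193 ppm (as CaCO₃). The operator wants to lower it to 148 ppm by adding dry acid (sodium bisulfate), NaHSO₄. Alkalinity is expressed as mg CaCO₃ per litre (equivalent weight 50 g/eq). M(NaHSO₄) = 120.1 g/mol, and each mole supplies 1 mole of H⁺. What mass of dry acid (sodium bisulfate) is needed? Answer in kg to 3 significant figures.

Alkalinity to neutralize: (193 − 148) = 45 mg/L as CaCO₃ × 517,000 L = 23,260 g as CaCO₃.
Equivalents of H⁺ required: 23,260 ÷ 50 g/eq = 465.3 eq = 465.3 mol NaHSO₄.
Mass of NaHSO₄: 465.3 × 120.1 = 55,880 g.

55.9 kg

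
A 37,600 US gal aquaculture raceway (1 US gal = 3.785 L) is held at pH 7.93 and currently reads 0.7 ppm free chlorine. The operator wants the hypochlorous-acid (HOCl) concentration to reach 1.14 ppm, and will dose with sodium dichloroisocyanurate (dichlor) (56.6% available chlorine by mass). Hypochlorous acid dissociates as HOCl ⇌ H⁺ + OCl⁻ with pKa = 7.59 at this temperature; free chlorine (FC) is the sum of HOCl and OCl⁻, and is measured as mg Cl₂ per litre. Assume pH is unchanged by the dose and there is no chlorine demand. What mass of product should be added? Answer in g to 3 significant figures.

Volume: 37,600 US gal × 3.785 L/gal = 142,316 L.
[OCl⁻]/[HOCl] = 10^(pH − pKa) = 10^(7.93 − 7.59) = 2.188; fraction as HOCl = 1/(1 + 2.188) = 0.3137.
Free chlorine required for 1.14 ppm HOCl: 1.14 / 0.3137 = 3.634 ppm.
FC to add: 3.634 − 0.7 = 2.934 mg/L as Cl₂.
Cl₂ equivalent: 2.934 mg/L × 142,316 L = 417.6 g.
Product at 56.6% available Cl: 417.6 / 0.566 = 737.7 g.

738 g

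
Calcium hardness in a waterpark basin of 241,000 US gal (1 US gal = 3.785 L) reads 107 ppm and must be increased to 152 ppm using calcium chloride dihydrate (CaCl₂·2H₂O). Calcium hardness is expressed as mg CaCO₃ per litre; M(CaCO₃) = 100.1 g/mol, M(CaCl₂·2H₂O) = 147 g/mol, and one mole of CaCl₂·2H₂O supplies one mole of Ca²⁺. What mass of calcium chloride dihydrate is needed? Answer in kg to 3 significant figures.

60.3 kg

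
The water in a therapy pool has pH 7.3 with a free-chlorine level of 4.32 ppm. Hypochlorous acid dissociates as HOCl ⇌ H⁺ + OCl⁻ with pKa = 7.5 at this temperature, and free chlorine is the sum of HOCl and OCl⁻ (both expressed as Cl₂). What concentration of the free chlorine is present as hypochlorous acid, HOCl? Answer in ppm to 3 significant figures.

2.65 ppm

[OCl⁻]/[HOCl] = 10^(pH − pKa) = 10^(7.3 − 7.5) = 10^-0.20 = 0.631.
Fraction as HOCl = 1 / (1 + 0.631) = 0.6131.
HOCl = 0.6131 × 4.32 ppm = 2.649 ppm.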